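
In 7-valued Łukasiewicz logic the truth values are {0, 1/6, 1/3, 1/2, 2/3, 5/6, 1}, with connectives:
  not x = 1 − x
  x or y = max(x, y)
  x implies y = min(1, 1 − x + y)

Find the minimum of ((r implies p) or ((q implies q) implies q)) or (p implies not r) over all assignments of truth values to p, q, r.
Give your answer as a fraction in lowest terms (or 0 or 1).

Take p = 1/2, q = 0, r = 1:
r implies p = 1 implies 1/2 = 1/2
q implies q = 0 implies 0 = 1
(q implies q) implies q = 1 implies 0 = 0
(r implies p) or ((q implies q) implies q) = 1/2 or 0 = 1/2
not r = not 1 = 0
p implies not r = 1/2 implies 0 = 1/2
((r implies p) or ((q implies q) implies q)) or (p implies not r) = 1/2 or 1/2 = 1/2
No assignment yields a value below 1/2, so this is the minimum.

1/2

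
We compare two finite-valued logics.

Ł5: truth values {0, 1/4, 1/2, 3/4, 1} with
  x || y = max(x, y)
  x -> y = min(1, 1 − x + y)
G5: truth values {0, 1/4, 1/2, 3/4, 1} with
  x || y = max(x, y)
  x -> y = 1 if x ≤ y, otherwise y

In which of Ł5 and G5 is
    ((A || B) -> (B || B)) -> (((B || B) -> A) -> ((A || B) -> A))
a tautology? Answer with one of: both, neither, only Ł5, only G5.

In Ł5: every assignment gives 1 — tautology.
In G5: every assignment gives 1 — tautology.

both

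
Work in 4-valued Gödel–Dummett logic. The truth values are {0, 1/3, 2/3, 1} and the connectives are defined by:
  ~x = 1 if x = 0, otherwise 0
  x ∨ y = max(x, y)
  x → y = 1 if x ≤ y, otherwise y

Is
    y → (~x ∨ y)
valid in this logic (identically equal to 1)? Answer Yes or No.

Yes

x = 0, y = 0 ↦ 1
x = 0, y = 1/3 ↦ 1
x = 0, y = 2/3 ↦ 1
x = 0, y = 1 ↦ 1
x = 1/3, y = 0 ↦ 1
x = 1/3, y = 1/3 ↦ 1
x = 1/3, y = 2/3 ↦ 1
x = 1/3, y = 1 ↦ 1
x = 2/3, y = 0 ↦ 1
x = 2/3, y = 1/3 ↦ 1
x = 2/3, y = 2/3 ↦ 1
x = 2/3, y = 1 ↦ 1
x = 1, y = 0 ↦ 1
x = 1, y = 1/3 ↦ 1
x = 1, y = 2/3 ↦ 1
x = 1, y = 1 ↦ 1
Every assignment gives a value ≥ 1.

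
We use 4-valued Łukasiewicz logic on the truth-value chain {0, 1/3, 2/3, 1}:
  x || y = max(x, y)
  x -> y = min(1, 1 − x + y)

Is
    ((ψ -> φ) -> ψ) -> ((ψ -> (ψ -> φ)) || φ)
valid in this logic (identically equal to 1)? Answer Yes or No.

Counterexample: take φ = 0, ψ = 2/3.
ψ -> φ = 2/3 -> 0 = 1/3
(ψ -> φ) -> ψ = 1/3 -> 2/3 = 1
ψ -> φ = 2/3 -> 0 = 1/3
ψ -> (ψ -> φ) = 2/3 -> 1/3 = 2/3
(ψ -> (ψ -> φ)) || φ = 2/3 || 0 = 2/3
((ψ -> φ) -> ψ) -> ((ψ -> (ψ -> φ)) || φ) = 1 -> 2/3 = 2/3
This gives 2/3 ≠ 1.

No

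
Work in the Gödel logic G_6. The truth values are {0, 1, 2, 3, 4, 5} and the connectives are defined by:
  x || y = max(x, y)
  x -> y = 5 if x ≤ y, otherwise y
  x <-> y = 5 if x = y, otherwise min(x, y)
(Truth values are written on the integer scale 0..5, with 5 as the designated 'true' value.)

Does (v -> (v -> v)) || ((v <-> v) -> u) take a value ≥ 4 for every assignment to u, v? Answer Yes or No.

Yes

At u = 1, v = 0, for instance:
v -> v = 0 -> 0 = 5
v -> (v -> v) = 0 -> 5 = 5
v <-> v = 0 <-> 0 = 5
(v <-> v) -> u = 5 -> 1 = 1
(v -> (v -> v)) || ((v <-> v) -> u) = 5 || 1 = 5
and checking the remaining 35 assignments likewise gives ≥ 4 in every case.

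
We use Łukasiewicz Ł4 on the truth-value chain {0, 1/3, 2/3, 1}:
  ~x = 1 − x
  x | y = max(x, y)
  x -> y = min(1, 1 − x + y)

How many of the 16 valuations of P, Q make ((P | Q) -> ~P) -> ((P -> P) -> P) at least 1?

P = 0, Q = 0 ↦ 0  <
P = 0, Q = 1/3 ↦ 0  <
P = 0, Q = 2/3 ↦ 0  <
P = 0, Q = 1 ↦ 0  <
P = 1/3, Q = 0 ↦ 1/3  <
P = 1/3, Q = 1/3 ↦ 1/3  <
P = 1/3, Q = 2/3 ↦ 1/3  <
P = 1/3, Q = 1 ↦ 2/3  <
P = 2/3, Q = 0 ↦ 1  ≥
P = 2/3, Q = 1/3 ↦ 1  ≥
P = 2/3, Q = 2/3 ↦ 1  ≥
P = 2/3, Q = 1 ↦ 1  ≥
P = 1, Q = 0 ↦ 1  ≥
P = 1, Q = 1/3 ↦ 1  ≥
P = 1, Q = 2/3 ↦ 1  ≥
P = 1, Q = 1 ↦ 1  ≥
So 8 of the 16 assignments meet the threshold.

8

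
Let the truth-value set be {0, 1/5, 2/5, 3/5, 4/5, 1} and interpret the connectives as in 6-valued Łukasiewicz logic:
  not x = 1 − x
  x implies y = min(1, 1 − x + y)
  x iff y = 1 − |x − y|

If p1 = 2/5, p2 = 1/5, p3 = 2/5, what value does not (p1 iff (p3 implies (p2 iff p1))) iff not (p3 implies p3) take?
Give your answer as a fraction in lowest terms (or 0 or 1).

p2 iff p1 = 1/5 iff 2/5 = 4/5
p3 implies (p2 iff p1) = 2/5 implies 4/5 = 1
p1 iff (p3 implies (p2 iff p1)) = 2/5 iff 1 = 2/5
not (p1 iff (p3 implies (p2 iff p1))) = not 2/5 = 3/5
p3 implies p3 = 2/5 implies 2/5 = 1
not (p3 implies p3) = not 1 = 0
not (p1 iff (p3 implies (p2 iff p1))) iff not (p3 implies p3) = 3/5 iff 0 = 2/5

2/5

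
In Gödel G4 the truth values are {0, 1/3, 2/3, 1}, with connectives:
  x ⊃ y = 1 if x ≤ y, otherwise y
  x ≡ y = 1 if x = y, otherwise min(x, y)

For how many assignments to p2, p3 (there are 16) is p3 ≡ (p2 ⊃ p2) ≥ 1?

p2 = 0, p3 = 0 ↦ 0  <
p2 = 0, p3 = 1/3 ↦ 1/3  <
p2 = 0, p3 = 2/3 ↦ 2/3  <
p2 = 0, p3 = 1 ↦ 1  ≥
p2 = 1/3, p3 = 0 ↦ 0  <
p2 = 1/3, p3 = 1/3 ↦ 1/3  <
p2 = 1/3, p3 = 2/3 ↦ 2/3  <
p2 = 1/3, p3 = 1 ↦ 1  ≥
p2 = 2/3, p3 = 0 ↦ 0  <
p2 = 2/3, p3 = 1/3 ↦ 1/3  <
p2 = 2/3, p3 = 2/3 ↦ 2/3  <
p2 = 2/3, p3 = 1 ↦ 1  ≥
p2 = 1, p3 = 0 ↦ 0  <
p2 = 1, p3 = 1/3 ↦ 1/3  <
p2 = 1, p3 = 2/3 ↦ 2/3  <
p2 = 1, p3 = 1 ↦ 1  ≥
So 4 of the 16 assignments meet the threshold.

4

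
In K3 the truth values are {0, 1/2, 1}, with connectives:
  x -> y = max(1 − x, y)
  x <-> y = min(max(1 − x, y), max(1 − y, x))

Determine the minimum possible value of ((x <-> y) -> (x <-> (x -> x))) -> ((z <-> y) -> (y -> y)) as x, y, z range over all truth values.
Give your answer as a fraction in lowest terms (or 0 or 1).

1/2

Take x = 0, y = 1/2, z = 0:
x <-> y = 0 <-> 1/2 = 1/2
x -> x = 0 -> 0 = 1
x <-> (x -> x) = 0 <-> 1 = 0
(x <-> y) -> (x <-> (x -> x)) = 1/2 -> 0 = 1/2
z <-> y = 0 <-> 1/2 = 1/2
y -> y = 1/2 -> 1/2 = 1/2
(z <-> y) -> (y -> y) = 1/2 -> 1/2 = 1/2
((x <-> y) -> (x <-> (x -> x))) -> ((z <-> y) -> (y -> y)) = 1/2 -> 1/2 = 1/2
No assignment yields a value below 1/2, so this is the minimum.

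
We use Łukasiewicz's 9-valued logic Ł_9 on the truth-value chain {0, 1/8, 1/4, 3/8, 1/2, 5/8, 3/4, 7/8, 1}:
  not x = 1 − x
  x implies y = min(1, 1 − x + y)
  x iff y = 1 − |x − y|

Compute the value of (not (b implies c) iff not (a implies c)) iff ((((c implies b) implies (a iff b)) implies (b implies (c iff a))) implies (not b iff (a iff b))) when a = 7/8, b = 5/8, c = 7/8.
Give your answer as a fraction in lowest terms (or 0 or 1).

5/8

b implies c = 5/8 implies 7/8 = 1
not (b implies c) = not 1 = 0
a implies c = 7/8 implies 7/8 = 1
not (a implies c) = not 1 = 0
not (b implies c) iff not (a implies c) = 0 iff 0 = 1
c implies b = 7/8 implies 5/8 = 3/4
a iff b = 7/8 iff 5/8 = 3/4
(c implies b) implies (a iff b) = 3/4 implies 3/4 = 1
c iff a = 7/8 iff 7/8 = 1
b implies (c iff a) = 5/8 implies 1 = 1
((c implies b) implies (a iff b)) implies (b implies (c iff a)) = 1 implies 1 = 1
not b = not 5/8 = 3/8
a iff b = 7/8 iff 5/8 = 3/4
not b iff (a iff b) = 3/8 iff 3/4 = 5/8
(((c implies b) implies (a iff b)) implies (b implies (c iff a))) implies (not b iff (a iff b)) = 1 implies 5/8 = 5/8
(not (b implies c) iff not (a implies c)) iff ((((c implies b) implies (a iff b)) implies (b implies (c iff a))) implies (not b iff (a iff b))) = 1 iff 5/8 = 5/8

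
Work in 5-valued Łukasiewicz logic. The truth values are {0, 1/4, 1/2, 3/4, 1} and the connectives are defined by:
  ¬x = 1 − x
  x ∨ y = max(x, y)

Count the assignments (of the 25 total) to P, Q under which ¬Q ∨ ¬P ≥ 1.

value 1: 9 assignments (counts)
value 3/4: 7 assignments
value 1/2: 5 assignments
value 1/4: 3 assignments
value 0: 1 assignment
So 9 of the 25 assignments meet the threshold.

9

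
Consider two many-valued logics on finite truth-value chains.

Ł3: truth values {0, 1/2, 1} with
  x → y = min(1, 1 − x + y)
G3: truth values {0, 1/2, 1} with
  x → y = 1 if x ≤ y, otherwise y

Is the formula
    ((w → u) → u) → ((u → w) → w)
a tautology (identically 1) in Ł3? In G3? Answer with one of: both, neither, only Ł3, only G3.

In Ł3: every assignment gives 1 — tautology.
In G3: at u = 0, w = 1/2 the value is 1/2 — not a tautology.

only Ł3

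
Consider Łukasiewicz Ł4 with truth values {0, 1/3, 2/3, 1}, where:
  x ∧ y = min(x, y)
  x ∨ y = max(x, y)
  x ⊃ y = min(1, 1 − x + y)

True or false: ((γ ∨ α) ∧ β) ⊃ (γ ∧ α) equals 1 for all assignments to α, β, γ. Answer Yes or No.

No

Counterexample: take α = 0, β = 1/3, γ = 1/3.
γ ∨ α = 1/3 ∨ 0 = 1/3
(γ ∨ α) ∧ β = 1/3 ∧ 1/3 = 1/3
γ ∧ α = 1/3 ∧ 0 = 0
((γ ∨ α) ∧ β) ⊃ (γ ∧ α) = 1/3 ⊃ 0 = 2/3
This gives 2/3 ≠ 1.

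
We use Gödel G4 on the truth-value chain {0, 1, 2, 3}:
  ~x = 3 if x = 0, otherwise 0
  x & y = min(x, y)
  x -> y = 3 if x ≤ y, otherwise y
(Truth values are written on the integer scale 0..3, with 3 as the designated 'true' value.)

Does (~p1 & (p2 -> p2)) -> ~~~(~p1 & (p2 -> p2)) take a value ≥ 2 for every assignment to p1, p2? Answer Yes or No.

Counterexample: take p1 = 0, p2 = 0.
~p1 = ~0 = 3
p2 -> p2 = 0 -> 0 = 3
~p1 & (p2 -> p2) = 3 & 3 = 3
~(~p1 & (p2 -> p2)) = ~3 = 0
~~(~p1 & (p2 -> p2)) = ~0 = 3
~~~(~p1 & (p2 -> p2)) = ~3 = 0
(~p1 & (p2 -> p2)) -> ~~~(~p1 & (p2 -> p2)) = 3 -> 0 = 0
This gives 0, which is below 2.

No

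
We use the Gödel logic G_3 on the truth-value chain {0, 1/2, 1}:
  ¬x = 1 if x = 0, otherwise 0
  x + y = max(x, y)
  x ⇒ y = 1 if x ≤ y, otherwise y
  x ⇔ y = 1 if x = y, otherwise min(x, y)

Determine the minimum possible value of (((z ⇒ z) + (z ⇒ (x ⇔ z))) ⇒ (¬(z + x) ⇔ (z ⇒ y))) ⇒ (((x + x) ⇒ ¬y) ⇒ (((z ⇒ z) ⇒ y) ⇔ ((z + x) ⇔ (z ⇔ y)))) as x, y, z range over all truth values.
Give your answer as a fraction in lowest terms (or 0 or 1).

1/2

Take x = 0, y = 1/2, z = 0:
z ⇒ z = 0 ⇒ 0 = 1
x ⇔ z = 0 ⇔ 0 = 1
z ⇒ (x ⇔ z) = 0 ⇒ 1 = 1
(z ⇒ z) + (z ⇒ (x ⇔ z)) = 1 + 1 = 1
z + x = 0 + 0 = 0
¬(z + x) = ¬0 = 1
z ⇒ y = 0 ⇒ 1/2 = 1
¬(z + x) ⇔ (z ⇒ y) = 1 ⇔ 1 = 1
((z ⇒ z) + (z ⇒ (x ⇔ z))) ⇒ (¬(z + x) ⇔ (z ⇒ y)) = 1 ⇒ 1 = 1
x + x = 0 + 0 = 0
¬y = ¬1/2 = 0
(x + x) ⇒ ¬y = 0 ⇒ 0 = 1
z ⇒ z = 0 ⇒ 0 = 1
(z ⇒ z) ⇒ y = 1 ⇒ 1/2 = 1/2
z + x = 0 + 0 = 0
z ⇔ y = 0 ⇔ 1/2 = 0
(z + x) ⇔ (z ⇔ y) = 0 ⇔ 0 = 1
((z ⇒ z) ⇒ y) ⇔ ((z + x) ⇔ (z ⇔ y)) = 1/2 ⇔ 1 = 1/2
((x + x) ⇒ ¬y) ⇒ (((z ⇒ z) ⇒ y) ⇔ ((z + x) ⇔ (z ⇔ y))) = 1 ⇒ 1/2 = 1/2
(((z ⇒ z) + (z ⇒ (x ⇔ z))) ⇒ (¬(z + x) ⇔ (z ⇒ y))) ⇒ (((x + x) ⇒ ¬y) ⇒ (((z ⇒ z) ⇒ y) ⇔ ((z + x) ⇔ (z ⇔ y)))) = 1 ⇒ 1/2 = 1/2
No assignment yields a value below 1/2, so this is the minimum.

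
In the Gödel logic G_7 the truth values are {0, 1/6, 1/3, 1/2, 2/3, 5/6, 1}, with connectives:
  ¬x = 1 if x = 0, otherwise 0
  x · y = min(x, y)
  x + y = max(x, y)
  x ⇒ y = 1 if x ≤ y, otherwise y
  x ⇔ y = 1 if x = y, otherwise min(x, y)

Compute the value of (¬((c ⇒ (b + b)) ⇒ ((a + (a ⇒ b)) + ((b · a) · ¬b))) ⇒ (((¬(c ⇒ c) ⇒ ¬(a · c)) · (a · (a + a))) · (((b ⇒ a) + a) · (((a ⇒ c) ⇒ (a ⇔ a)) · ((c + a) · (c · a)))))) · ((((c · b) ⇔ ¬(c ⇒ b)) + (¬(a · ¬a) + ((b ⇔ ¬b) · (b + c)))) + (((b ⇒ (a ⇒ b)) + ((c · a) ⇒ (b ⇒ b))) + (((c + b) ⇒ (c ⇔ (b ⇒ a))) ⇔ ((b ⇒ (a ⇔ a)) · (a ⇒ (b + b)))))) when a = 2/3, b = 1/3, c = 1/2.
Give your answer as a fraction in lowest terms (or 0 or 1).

1

b + b = 1/3 + 1/3 = 1/3
c ⇒ (b + b) = 1/2 ⇒ 1/3 = 1/3
a ⇒ b = 2/3 ⇒ 1/3 = 1/3
a + (a ⇒ b) = 2/3 + 1/3 = 2/3
b · a = 1/3 · 2/3 = 1/3
¬b = ¬1/3 = 0
(b · a) · ¬b = 1/3 · 0 = 0
(a + (a ⇒ b)) + ((b · a) · ¬b) = 2/3 + 0 = 2/3
(c ⇒ (b + b)) ⇒ ((a + (a ⇒ b)) + ((b · a) · ¬b)) = 1/3 ⇒ 2/3 = 1
¬((c ⇒ (b + b)) ⇒ ((a + (a ⇒ b)) + ((b · a) · ¬b))) = ¬1 = 0
c ⇒ c = 1/2 ⇒ 1/2 = 1
¬(c ⇒ c) = ¬1 = 0
a · c = 2/3 · 1/2 = 1/2
¬(a · c) = ¬1/2 = 0
¬(c ⇒ c) ⇒ ¬(a · c) = 0 ⇒ 0 = 1
a + a = 2/3 + 2/3 = 2/3
a · (a + a) = 2/3 · 2/3 = 2/3
(¬(c ⇒ c) ⇒ ¬(a · c)) · (a · (a + a)) = 1 · 2/3 = 2/3
b ⇒ a = 1/3 ⇒ 2/3 = 1
(b ⇒ a) + a = 1 + 2/3 = 1
a ⇒ c = 2/3 ⇒ 1/2 = 1/2
a ⇔ a = 2/3 ⇔ 2/3 = 1
(a ⇒ c) ⇒ (a ⇔ a) = 1/2 ⇒ 1 = 1
c + a = 1/2 + 2/3 = 2/3
c · a = 1/2 · 2/3 = 1/2
(c + a) · (c · a) = 2/3 · 1/2 = 1/2
((a ⇒ c) ⇒ (a ⇔ a)) · ((c + a) · (c · a)) = 1 · 1/2 = 1/2
((b ⇒ a) + a) · (((a ⇒ c) ⇒ (a ⇔ a)) · ((c + a) · (c · a))) = 1 · 1/2 = 1/2
((¬(c ⇒ c) ⇒ ¬(a · c)) · (a · (a + a))) · (((b ⇒ a) + a) · (((a ⇒ c) ⇒ (a ⇔ a)) · ((c + a) · (c · a)))) = 2/3 · 1/2 = 1/2
¬((c ⇒ (b + b)) ⇒ ((a + (a ⇒ b)) + ((b · a) · ¬b))) ⇒ (((¬(c ⇒ c) ⇒ ¬(a · c)) · (a · (a + a))) · (((b ⇒ a) + a) · (((a ⇒ c) ⇒ (a ⇔ a)) · ((c + a) · (c · a))))) = 0 ⇒ 1/2 = 1
c · b = 1/2 · 1/3 = 1/3
c ⇒ b = 1/2 ⇒ 1/3 = 1/3
¬(c ⇒ b) = ¬1/3 = 0
(c · b) ⇔ ¬(c ⇒ b) = 1/3 ⇔ 0 = 0
¬a = ¬2/3 = 0
a · ¬a = 2/3 · 0 = 0
¬(a · ¬a) = ¬0 = 1
¬b = ¬1/3 = 0
b ⇔ ¬b = 1/3 ⇔ 0 = 0
b + c = 1/3 + 1/2 = 1/2
(b ⇔ ¬b) · (b + c) = 0 · 1/2 = 0
¬(a · ¬a) + ((b ⇔ ¬b) · (b + c)) = 1 + 0 = 1
((c · b) ⇔ ¬(c ⇒ b)) + (¬(a · ¬a) + ((b ⇔ ¬b) · (b + c))) = 0 + 1 = 1
a ⇒ b = 2/3 ⇒ 1/3 = 1/3
b ⇒ (a ⇒ b) = 1/3 ⇒ 1/3 = 1
c · a = 1/2 · 2/3 = 1/2
b ⇒ b = 1/3 ⇒ 1/3 = 1
(c · a) ⇒ (b ⇒ b) = 1/2 ⇒ 1 = 1
(b ⇒ (a ⇒ b)) + ((c · a) ⇒ (b ⇒ b)) = 1 + 1 = 1
c + b = 1/2 + 1/3 = 1/2
b ⇒ a = 1/3 ⇒ 2/3 = 1
c ⇔ (b ⇒ a) = 1/2 ⇔ 1 = 1/2
(c + b) ⇒ (c ⇔ (b ⇒ a)) = 1/2 ⇒ 1/2 = 1
a ⇔ a = 2/3 ⇔ 2/3 = 1
b ⇒ (a ⇔ a) = 1/3 ⇒ 1 = 1
b + b = 1/3 + 1/3 = 1/3
a ⇒ (b + b) = 2/3 ⇒ 1/3 = 1/3
(b ⇒ (a ⇔ a)) · (a ⇒ (b + b)) = 1 · 1/3 = 1/3
((c + b) ⇒ (c ⇔ (b ⇒ a))) ⇔ ((b ⇒ (a ⇔ a)) · (a ⇒ (b + b))) = 1 ⇔ 1/3 = 1/3
((b ⇒ (a ⇒ b)) + ((c · a) ⇒ (b ⇒ b))) + (((c + b) ⇒ (c ⇔ (b ⇒ a))) ⇔ ((b ⇒ (a ⇔ a)) · (a ⇒ (b + b)))) = 1 + 1/3 = 1
(((c · b) ⇔ ¬(c ⇒ b)) + (¬(a · ¬a) + ((b ⇔ ¬b) · (b + c)))) + (((b ⇒ (a ⇒ b)) + ((c · a) ⇒ (b ⇒ b))) + (((c + b) ⇒ (c ⇔ (b ⇒ a))) ⇔ ((b ⇒ (a ⇔ a)) · (a ⇒ (b + b))))) = 1 + 1 = 1
(¬((c ⇒ (b + b)) ⇒ ((a + (a ⇒ b)) + ((b · a) · ¬b))) ⇒ (((¬(c ⇒ c) ⇒ ¬(a · c)) · (a · (a + a))) · (((b ⇒ a) + a) · (((a ⇒ c) ⇒ (a ⇔ a)) · ((c + a) · (c · a)))))) · ((((c · b) ⇔ ¬(c ⇒ b)) + (¬(a · ¬a) + ((b ⇔ ¬b) · (b + c)))) + (((b ⇒ (a ⇒ b)) + ((c · a) ⇒ (b ⇒ b))) + (((c + b) ⇒ (c ⇔ (b ⇒ a))) ⇔ ((b ⇒ (a ⇔ a)) · (a ⇒ (b + b)))))) = 1 · 1 = 1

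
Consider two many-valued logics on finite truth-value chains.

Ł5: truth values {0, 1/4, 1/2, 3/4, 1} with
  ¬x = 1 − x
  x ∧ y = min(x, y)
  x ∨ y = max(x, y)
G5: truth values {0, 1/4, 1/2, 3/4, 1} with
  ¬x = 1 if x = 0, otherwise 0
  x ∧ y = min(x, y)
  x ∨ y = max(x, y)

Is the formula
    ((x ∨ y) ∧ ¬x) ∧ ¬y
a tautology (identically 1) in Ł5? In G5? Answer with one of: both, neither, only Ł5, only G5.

In Ł5: at x = 0, y = 0 the value is 0 — not a tautology.
In G5: at x = 0, y = 0 the value is 0 — not a tautology.

neither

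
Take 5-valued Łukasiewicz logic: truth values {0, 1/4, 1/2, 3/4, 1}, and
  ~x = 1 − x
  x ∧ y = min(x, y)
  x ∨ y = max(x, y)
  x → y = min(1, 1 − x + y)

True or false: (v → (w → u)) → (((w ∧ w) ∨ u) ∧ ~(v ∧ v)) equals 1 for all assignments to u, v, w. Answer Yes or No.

No

Counterexample: take u = 0, v = 0, w = 0.
w → u = 0 → 0 = 1
v → (w → u) = 0 → 1 = 1
w ∧ w = 0 ∧ 0 = 0
(w ∧ w) ∨ u = 0 ∨ 0 = 0
v ∧ v = 0 ∧ 0 = 0
~(v ∧ v) = ~0 = 1
((w ∧ w) ∨ u) ∧ ~(v ∧ v) = 0 ∧ 1 = 0
(v → (w → u)) → (((w ∧ w) ∨ u) ∧ ~(v ∧ v)) = 1 → 0 = 0
This gives 0 ≠ 1.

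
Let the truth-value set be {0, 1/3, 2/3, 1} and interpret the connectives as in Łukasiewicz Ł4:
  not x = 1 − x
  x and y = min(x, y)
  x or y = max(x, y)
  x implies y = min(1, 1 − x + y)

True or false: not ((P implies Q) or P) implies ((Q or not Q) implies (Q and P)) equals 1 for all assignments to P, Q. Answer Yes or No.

No

Counterexample: take P = 1/3, Q = 0.
P implies Q = 1/3 implies 0 = 2/3
(P implies Q) or P = 2/3 or 1/3 = 2/3
not ((P implies Q) or P) = not 2/3 = 1/3
not Q = not 0 = 1
Q or not Q = 0 or 1 = 1
Q and P = 0 and 1/3 = 0
(Q or not Q) implies (Q and P) = 1 implies 0 = 0
not ((P implies Q) or P) implies ((Q or not Q) implies (Q and P)) = 1/3 implies 0 = 2/3
This gives 2/3 ≠ 1.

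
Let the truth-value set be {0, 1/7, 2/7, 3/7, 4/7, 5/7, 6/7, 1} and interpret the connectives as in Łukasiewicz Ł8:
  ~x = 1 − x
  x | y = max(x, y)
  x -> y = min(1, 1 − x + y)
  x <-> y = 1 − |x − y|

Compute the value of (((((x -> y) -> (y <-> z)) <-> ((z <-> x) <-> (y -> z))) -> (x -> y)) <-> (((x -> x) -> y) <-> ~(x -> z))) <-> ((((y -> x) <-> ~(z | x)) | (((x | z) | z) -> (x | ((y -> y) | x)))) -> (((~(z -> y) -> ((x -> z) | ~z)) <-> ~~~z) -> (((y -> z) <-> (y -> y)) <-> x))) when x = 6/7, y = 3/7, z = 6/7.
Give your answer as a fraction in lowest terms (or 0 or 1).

x -> y = 6/7 -> 3/7 = 4/7
y <-> z = 3/7 <-> 6/7 = 4/7
(x -> y) -> (y <-> z) = 4/7 -> 4/7 = 1
z <-> x = 6/7 <-> 6/7 = 1
y -> z = 3/7 -> 6/7 = 1
(z <-> x) <-> (y -> z) = 1 <-> 1 = 1
((x -> y) -> (y <-> z)) <-> ((z <-> x) <-> (y -> z)) = 1 <-> 1 = 1
x -> y = 6/7 -> 3/7 = 4/7
(((x -> y) -> (y <-> z)) <-> ((z <-> x) <-> (y -> z))) -> (x -> y) = 1 -> 4/7 = 4/7
x -> x = 6/7 -> 6/7 = 1
(x -> x) -> y = 1 -> 3/7 = 3/7
x -> z = 6/7 -> 6/7 = 1
~(x -> z) = ~1 = 0
((x -> x) -> y) <-> ~(x -> z) = 3/7 <-> 0 = 4/7
((((x -> y) -> (y <-> z)) <-> ((z <-> x) <-> (y -> z))) -> (x -> y)) <-> (((x -> x) -> y) <-> ~(x -> z)) = 4/7 <-> 4/7 = 1
y -> x = 3/7 -> 6/7 = 1
z | x = 6/7 | 6/7 = 6/7
~(z | x) = ~6/7 = 1/7
(y -> x) <-> ~(z | x) = 1 <-> 1/7 = 1/7
x | z = 6/7 | 6/7 = 6/7
(x | z) | z = 6/7 | 6/7 = 6/7
y -> y = 3/7 -> 3/7 = 1
(y -> y) | x = 1 | 6/7 = 1
x | ((y -> y) | x) = 6/7 | 1 = 1
((x | z) | z) -> (x | ((y -> y) | x)) = 6/7 -> 1 = 1
((y -> x) <-> ~(z | x)) | (((x | z) | z) -> (x | ((y -> y) | x))) = 1/7 | 1 = 1
z -> y = 6/7 -> 3/7 = 4/7
~(z -> y) = ~4/7 = 3/7
x -> z = 6/7 -> 6/7 = 1
~z = ~6/7 = 1/7
(x -> z) | ~z = 1 | 1/7 = 1
~(z -> y) -> ((x -> z) | ~z) = 3/7 -> 1 = 1
~z = ~6/7 = 1/7
~~z = ~1/7 = 6/7
~~~z = ~6/7 = 1/7
(~(z -> y) -> ((x -> z) | ~z)) <-> ~~~z = 1 <-> 1/7 = 1/7
y -> z = 3/7 -> 6/7 = 1
y -> y = 3/7 -> 3/7 = 1
(y -> z) <-> (y -> y) = 1 <-> 1 = 1
((y -> z) <-> (y -> y)) <-> x = 1 <-> 6/7 = 6/7
((~(z -> y) -> ((x -> z) | ~z)) <-> ~~~z) -> (((y -> z) <-> (y -> y)) <-> x) = 1/7 -> 6/7 = 1
(((y -> x) <-> ~(z | x)) | (((x | z) | z) -> (x | ((y -> y) | x)))) -> (((~(z -> y) -> ((x -> z) | ~z)) <-> ~~~z) -> (((y -> z) <-> (y -> y)) <-> x)) = 1 -> 1 = 1
(((((x -> y) -> (y <-> z)) <-> ((z <-> x) <-> (y -> z))) -> (x -> y)) <-> (((x -> x) -> y) <-> ~(x -> z))) <-> ((((y -> x) <-> ~(z | x)) | (((x | z) | z) -> (x | ((y -> y) | x)))) -> (((~(z -> y) -> ((x -> z) | ~z)) <-> ~~~z) -> (((y -> z) <-> (y -> y)) <-> x))) = 1 <-> 1 = 1

1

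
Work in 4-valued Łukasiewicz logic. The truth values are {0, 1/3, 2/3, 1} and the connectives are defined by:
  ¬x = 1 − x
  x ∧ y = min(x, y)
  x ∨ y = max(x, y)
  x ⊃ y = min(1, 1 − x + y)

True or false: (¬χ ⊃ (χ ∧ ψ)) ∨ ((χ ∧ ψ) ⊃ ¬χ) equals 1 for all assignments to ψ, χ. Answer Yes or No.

Yes

ψ = 0, χ = 0 ↦ 1
ψ = 0, χ = 1/3 ↦ 1
ψ = 0, χ = 2/3 ↦ 1
ψ = 0, χ = 1 ↦ 1
ψ = 1/3, χ = 0 ↦ 1
ψ = 1/3, χ = 1/3 ↦ 1
ψ = 1/3, χ = 2/3 ↦ 1
ψ = 1/3, χ = 1 ↦ 1
ψ = 2/3, χ = 0 ↦ 1
ψ = 2/3, χ = 1/3 ↦ 1
ψ = 2/3, χ = 2/3 ↦ 1
ψ = 2/3, χ = 1 ↦ 1
ψ = 1, χ = 0 ↦ 1
ψ = 1, χ = 1/3 ↦ 1
ψ = 1, χ = 2/3 ↦ 1
ψ = 1, χ = 1 ↦ 1
Every assignment gives a value ≥ 1.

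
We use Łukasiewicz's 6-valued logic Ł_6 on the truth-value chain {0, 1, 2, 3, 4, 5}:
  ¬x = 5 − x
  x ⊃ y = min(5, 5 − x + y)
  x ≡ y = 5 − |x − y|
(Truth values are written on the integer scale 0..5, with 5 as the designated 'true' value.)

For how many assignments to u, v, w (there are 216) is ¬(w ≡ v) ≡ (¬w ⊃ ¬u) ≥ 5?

22

value 5: 22 assignments (counts)
value 4: 41 assignments
value 3: 44 assignments
value 2: 45 assignments
value 1: 42 assignments
value 0: 22 assignments
So 22 of the 216 assignments meet the threshold.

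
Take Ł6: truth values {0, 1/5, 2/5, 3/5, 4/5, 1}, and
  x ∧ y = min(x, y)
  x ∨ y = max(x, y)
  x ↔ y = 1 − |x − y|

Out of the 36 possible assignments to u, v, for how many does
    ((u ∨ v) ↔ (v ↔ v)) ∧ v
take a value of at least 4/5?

value 1: 6 assignments (counts)
value 4/5: 6 assignments (counts)
value 3/5: 6 assignments
value 2/5: 6 assignments
value 1/5: 6 assignments
value 0: 6 assignments
So 12 of the 36 assignments meet the threshold.

12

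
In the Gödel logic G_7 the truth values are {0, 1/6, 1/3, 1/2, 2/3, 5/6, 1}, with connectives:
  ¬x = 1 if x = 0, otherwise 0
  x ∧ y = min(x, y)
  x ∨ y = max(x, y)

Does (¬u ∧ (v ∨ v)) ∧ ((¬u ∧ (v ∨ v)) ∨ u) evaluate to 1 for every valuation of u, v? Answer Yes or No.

No

Counterexample: take u = 0, v = 0.
¬u = ¬0 = 1
v ∨ v = 0 ∨ 0 = 0
¬u ∧ (v ∨ v) = 1 ∧ 0 = 0
(¬u ∧ (v ∨ v)) ∨ u = 0 ∨ 0 = 0
(¬u ∧ (v ∨ v)) ∧ ((¬u ∧ (v ∨ v)) ∨ u) = 0 ∧ 0 = 0
This gives 0 ≠ 1.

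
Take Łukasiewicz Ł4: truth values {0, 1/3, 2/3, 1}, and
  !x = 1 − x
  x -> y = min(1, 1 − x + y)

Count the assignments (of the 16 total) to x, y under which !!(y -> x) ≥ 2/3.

x = 0, y = 0 ↦ 1  ≥
x = 0, y = 1/3 ↦ 2/3  ≥
x = 0, y = 2/3 ↦ 1/3  <
x = 0, y = 1 ↦ 0  <
x = 1/3, y = 0 ↦ 1  ≥
x = 1/3, y = 1/3 ↦ 1  ≥
x = 1/3, y = 2/3 ↦ 2/3  ≥
x = 1/3, y = 1 ↦ 1/3  <
x = 2/3, y = 0 ↦ 1  ≥
x = 2/3, y = 1/3 ↦ 1  ≥
x = 2/3, y = 2/3 ↦ 1  ≥
x = 2/3, y = 1 ↦ 2/3  ≥
x = 1, y = 0 ↦ 1  ≥
x = 1, y = 1/3 ↦ 1  ≥
x = 1, y = 2/3 ↦ 1  ≥
x = 1, y = 1 ↦ 1  ≥
So 13 of the 16 assignments meet the threshold.

13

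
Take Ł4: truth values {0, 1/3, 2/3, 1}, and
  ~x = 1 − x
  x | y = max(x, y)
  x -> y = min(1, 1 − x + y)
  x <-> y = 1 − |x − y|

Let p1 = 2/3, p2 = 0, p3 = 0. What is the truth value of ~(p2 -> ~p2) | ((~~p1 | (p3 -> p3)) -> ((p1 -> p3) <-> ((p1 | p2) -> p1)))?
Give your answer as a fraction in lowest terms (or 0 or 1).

~p2 = ~0 = 1
p2 -> ~p2 = 0 -> 1 = 1
~(p2 -> ~p2) = ~1 = 0
~p1 = ~2/3 = 1/3
~~p1 = ~1/3 = 2/3
p3 -> p3 = 0 -> 0 = 1
~~p1 | (p3 -> p3) = 2/3 | 1 = 1
p1 -> p3 = 2/3 -> 0 = 1/3
p1 | p2 = 2/3 | 0 = 2/3
(p1 | p2) -> p1 = 2/3 -> 2/3 = 1
(p1 -> p3) <-> ((p1 | p2) -> p1) = 1/3 <-> 1 = 1/3
(~~p1 | (p3 -> p3)) -> ((p1 -> p3) <-> ((p1 | p2) -> p1)) = 1 -> 1/3 = 1/3
~(p2 -> ~p2) | ((~~p1 | (p3 -> p3)) -> ((p1 -> p3) <-> ((p1 | p2) -> p1))) = 0 | 1/3 = 1/3

1/3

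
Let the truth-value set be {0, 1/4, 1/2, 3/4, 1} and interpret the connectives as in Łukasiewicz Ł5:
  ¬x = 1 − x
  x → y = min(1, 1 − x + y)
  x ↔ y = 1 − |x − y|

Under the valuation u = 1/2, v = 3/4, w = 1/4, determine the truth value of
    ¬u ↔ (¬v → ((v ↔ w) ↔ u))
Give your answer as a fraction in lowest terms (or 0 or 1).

1/2

¬u = ¬1/2 = 1/2
¬v = ¬3/4 = 1/4
v ↔ w = 3/4 ↔ 1/4 = 1/2
(v ↔ w) ↔ u = 1/2 ↔ 1/2 = 1
¬v → ((v ↔ w) ↔ u) = 1/4 → 1 = 1
¬u ↔ (¬v → ((v ↔ w) ↔ u)) = 1/2 ↔ 1 = 1/2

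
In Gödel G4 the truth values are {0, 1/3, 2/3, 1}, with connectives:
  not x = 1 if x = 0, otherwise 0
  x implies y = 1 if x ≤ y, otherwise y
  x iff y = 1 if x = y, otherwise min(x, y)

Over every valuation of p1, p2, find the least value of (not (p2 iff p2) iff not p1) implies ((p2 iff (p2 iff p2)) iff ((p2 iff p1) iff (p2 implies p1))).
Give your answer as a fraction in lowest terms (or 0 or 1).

1/3

Take p1 = 1/3, p2 = 1/3:
p2 iff p2 = 1/3 iff 1/3 = 1
not (p2 iff p2) = not 1 = 0
not p1 = not 1/3 = 0
not (p2 iff p2) iff not p1 = 0 iff 0 = 1
p2 iff p2 = 1/3 iff 1/3 = 1
p2 iff (p2 iff p2) = 1/3 iff 1 = 1/3
p2 iff p1 = 1/3 iff 1/3 = 1
p2 implies p1 = 1/3 implies 1/3 = 1
(p2 iff p1) iff (p2 implies p1) = 1 iff 1 = 1
(p2 iff (p2 iff p2)) iff ((p2 iff p1) iff (p2 implies p1)) = 1/3 iff 1 = 1/3
(not (p2 iff p2) iff not p1) implies ((p2 iff (p2 iff p2)) iff ((p2 iff p1) iff (p2 implies p1))) = 1 implies 1/3 = 1/3
No assignment yields a value below 1/3, so this is the minimum.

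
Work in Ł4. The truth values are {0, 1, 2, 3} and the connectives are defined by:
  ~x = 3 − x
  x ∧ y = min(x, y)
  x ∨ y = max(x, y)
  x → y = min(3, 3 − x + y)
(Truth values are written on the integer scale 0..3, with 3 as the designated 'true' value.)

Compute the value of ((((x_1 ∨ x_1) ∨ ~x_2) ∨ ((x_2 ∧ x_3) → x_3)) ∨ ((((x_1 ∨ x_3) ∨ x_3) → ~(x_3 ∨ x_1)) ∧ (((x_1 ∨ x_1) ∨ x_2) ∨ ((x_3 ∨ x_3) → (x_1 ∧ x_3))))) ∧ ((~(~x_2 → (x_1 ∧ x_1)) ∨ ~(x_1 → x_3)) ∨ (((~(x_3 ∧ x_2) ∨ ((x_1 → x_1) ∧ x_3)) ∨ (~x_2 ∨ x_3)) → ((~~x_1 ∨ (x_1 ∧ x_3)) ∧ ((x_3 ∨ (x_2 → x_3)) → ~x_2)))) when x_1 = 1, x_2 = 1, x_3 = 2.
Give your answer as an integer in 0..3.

2

x_1 ∨ x_1 = 1 ∨ 1 = 1
~x_2 = ~1 = 2
(x_1 ∨ x_1) ∨ ~x_2 = 1 ∨ 2 = 2
x_2 ∧ x_3 = 1 ∧ 2 = 1
(x_2 ∧ x_3) → x_3 = 1 → 2 = 3
((x_1 ∨ x_1) ∨ ~x_2) ∨ ((x_2 ∧ x_3) → x_3) = 2 ∨ 3 = 3
x_1 ∨ x_3 = 1 ∨ 2 = 2
(x_1 ∨ x_3) ∨ x_3 = 2 ∨ 2 = 2
x_3 ∨ x_1 = 2 ∨ 1 = 2
~(x_3 ∨ x_1) = ~2 = 1
((x_1 ∨ x_3) ∨ x_3) → ~(x_3 ∨ x_1) = 2 → 1 = 2
x_1 ∨ x_1 = 1 ∨ 1 = 1
(x_1 ∨ x_1) ∨ x_2 = 1 ∨ 1 = 1
x_3 ∨ x_3 = 2 ∨ 2 = 2
x_1 ∧ x_3 = 1 ∧ 2 = 1
(x_3 ∨ x_3) → (x_1 ∧ x_3) = 2 → 1 = 2
((x_1 ∨ x_1) ∨ x_2) ∨ ((x_3 ∨ x_3) → (x_1 ∧ x_3)) = 1 ∨ 2 = 2
(((x_1 ∨ x_3) ∨ x_3) → ~(x_3 ∨ x_1)) ∧ (((x_1 ∨ x_1) ∨ x_2) ∨ ((x_3 ∨ x_3) → (x_1 ∧ x_3))) = 2 ∧ 2 = 2
(((x_1 ∨ x_1) ∨ ~x_2) ∨ ((x_2 ∧ x_3) → x_3)) ∨ ((((x_1 ∨ x_3) ∨ x_3) → ~(x_3 ∨ x_1)) ∧ (((x_1 ∨ x_1) ∨ x_2) ∨ ((x_3 ∨ x_3) → (x_1 ∧ x_3)))) = 3 ∨ 2 = 3
~x_2 = ~1 = 2
x_1 ∧ x_1 = 1 ∧ 1 = 1
~x_2 → (x_1 ∧ x_1) = 2 → 1 = 2
~(~x_2 → (x_1 ∧ x_1)) = ~2 = 1
x_1 → x_3 = 1 → 2 = 3
~(x_1 → x_3) = ~3 = 0
~(~x_2 → (x_1 ∧ x_1)) ∨ ~(x_1 → x_3) = 1 ∨ 0 = 1
x_3 ∧ x_2 = 2 ∧ 1 = 1
~(x_3 ∧ x_2) = ~1 = 2
x_1 → x_1 = 1 → 1 = 3
(x_1 → x_1) ∧ x_3 = 3 ∧ 2 = 2
~(x_3 ∧ x_2) ∨ ((x_1 → x_1) ∧ x_3) = 2 ∨ 2 = 2
~x_2 = ~1 = 2
~x_2 ∨ x_3 = 2 ∨ 2 = 2
(~(x_3 ∧ x_2) ∨ ((x_1 → x_1) ∧ x_3)) ∨ (~x_2 ∨ x_3) = 2 ∨ 2 = 2
~x_1 = ~1 = 2
~~x_1 = ~2 = 1
x_1 ∧ x_3 = 1 ∧ 2 = 1
~~x_1 ∨ (x_1 ∧ x_3) = 1 ∨ 1 = 1
x_2 → x_3 = 1 → 2 = 3
x_3 ∨ (x_2 → x_3) = 2 ∨ 3 = 3
~x_2 = ~1 = 2
(x_3 ∨ (x_2 → x_3)) → ~x_2 = 3 → 2 = 2
(~~x_1 ∨ (x_1 ∧ x_3)) ∧ ((x_3 ∨ (x_2 → x_3)) → ~x_2) = 1 ∧ 2 = 1
((~(x_3 ∧ x_2) ∨ ((x_1 → x_1) ∧ x_3)) ∨ (~x_2 ∨ x_3)) → ((~~x_1 ∨ (x_1 ∧ x_3)) ∧ ((x_3 ∨ (x_2 → x_3)) → ~x_2)) = 2 → 1 = 2
(~(~x_2 → (x_1 ∧ x_1)) ∨ ~(x_1 → x_3)) ∨ (((~(x_3 ∧ x_2) ∨ ((x_1 → x_1) ∧ x_3)) ∨ (~x_2 ∨ x_3)) → ((~~x_1 ∨ (x_1 ∧ x_3)) ∧ ((x_3 ∨ (x_2 → x_3)) → ~x_2))) = 1 ∨ 2 = 2
((((x_1 ∨ x_1) ∨ ~x_2) ∨ ((x_2 ∧ x_3) → x_3)) ∨ ((((x_1 ∨ x_3) ∨ x_3) → ~(x_3 ∨ x_1)) ∧ (((x_1 ∨ x_1) ∨ x_2) ∨ ((x_3 ∨ x_3) → (x_1 ∧ x_3))))) ∧ ((~(~x_2 → (x_1 ∧ x_1)) ∨ ~(x_1 → x_3)) ∨ (((~(x_3 ∧ x_2) ∨ ((x_1 → x_1) ∧ x_3)) ∨ (~x_2 ∨ x_3)) → ((~~x_1 ∨ (x_1 ∧ x_3)) ∧ ((x_3 ∨ (x_2 → x_3)) → ~x_2)))) = 3 ∧ 2 = 2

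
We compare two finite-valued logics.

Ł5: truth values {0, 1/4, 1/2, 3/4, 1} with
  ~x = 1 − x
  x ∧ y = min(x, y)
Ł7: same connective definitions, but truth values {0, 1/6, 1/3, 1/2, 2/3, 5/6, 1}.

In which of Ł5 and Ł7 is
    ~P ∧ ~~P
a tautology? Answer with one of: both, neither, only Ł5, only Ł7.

In Ł5: at P = 0 the value is 0 — not a tautology.
In Ł7: at P = 0 the value is 0 — not a tautology.

neither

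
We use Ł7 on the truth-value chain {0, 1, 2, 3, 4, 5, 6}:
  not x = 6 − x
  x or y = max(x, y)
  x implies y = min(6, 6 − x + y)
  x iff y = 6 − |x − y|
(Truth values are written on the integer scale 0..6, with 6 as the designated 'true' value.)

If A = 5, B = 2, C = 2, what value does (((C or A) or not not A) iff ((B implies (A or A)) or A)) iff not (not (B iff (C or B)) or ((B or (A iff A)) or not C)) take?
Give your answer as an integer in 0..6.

C or A = 2 or 5 = 5
not A = not 5 = 1
not not A = not 1 = 5
(C or A) or not not A = 5 or 5 = 5
A or A = 5 or 5 = 5
B implies (A or A) = 2 implies 5 = 6
(B implies (A or A)) or A = 6 or 5 = 6
((C or A) or not not A) iff ((B implies (A or A)) or A) = 5 iff 6 = 5
C or B = 2 or 2 = 2
B iff (C or B) = 2 iff 2 = 6
not (B iff (C or B)) = not 6 = 0
A iff A = 5 iff 5 = 6
B or (A iff A) = 2 or 6 = 6
not C = not 2 = 4
(B or (A iff A)) or not C = 6 or 4 = 6
not (B iff (C or B)) or ((B or (A iff A)) or not C) = 0 or 6 = 6
not (not (B iff (C or B)) or ((B or (A iff A)) or not C)) = not 6 = 0
(((C or A) or not not A) iff ((B implies (A or A)) or A)) iff not (not (B iff (C or B)) or ((B or (A iff A)) or not C)) = 5 iff 0 = 1

1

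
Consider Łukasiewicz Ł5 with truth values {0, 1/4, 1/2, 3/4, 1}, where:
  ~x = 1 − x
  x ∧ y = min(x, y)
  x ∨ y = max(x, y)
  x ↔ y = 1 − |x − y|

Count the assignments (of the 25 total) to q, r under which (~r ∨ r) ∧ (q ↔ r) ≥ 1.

value 1: 2 assignments (counts)
value 3/4: 8 assignments
value 1/2: 9 assignments
value 1/4: 4 assignments
value 0: 2 assignments
So 2 of the 25 assignments meet the threshold.

2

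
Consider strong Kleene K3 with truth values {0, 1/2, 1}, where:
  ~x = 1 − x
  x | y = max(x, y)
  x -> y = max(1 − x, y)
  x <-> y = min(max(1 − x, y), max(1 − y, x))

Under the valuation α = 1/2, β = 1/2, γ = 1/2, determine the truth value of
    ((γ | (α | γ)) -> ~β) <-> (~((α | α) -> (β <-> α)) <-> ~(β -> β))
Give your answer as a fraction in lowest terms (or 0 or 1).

1/2

α | γ = 1/2 | 1/2 = 1/2
γ | (α | γ) = 1/2 | 1/2 = 1/2
~β = ~1/2 = 1/2
(γ | (α | γ)) -> ~β = 1/2 -> 1/2 = 1/2
α | α = 1/2 | 1/2 = 1/2
β <-> α = 1/2 <-> 1/2 = 1/2
(α | α) -> (β <-> α) = 1/2 -> 1/2 = 1/2
~((α | α) -> (β <-> α)) = ~1/2 = 1/2
β -> β = 1/2 -> 1/2 = 1/2
~(β -> β) = ~1/2 = 1/2
~((α | α) -> (β <-> α)) <-> ~(β -> β) = 1/2 <-> 1/2 = 1/2
((γ | (α | γ)) -> ~β) <-> (~((α | α) -> (β <-> α)) <-> ~(β -> β)) = 1/2 <-> 1/2 = 1/2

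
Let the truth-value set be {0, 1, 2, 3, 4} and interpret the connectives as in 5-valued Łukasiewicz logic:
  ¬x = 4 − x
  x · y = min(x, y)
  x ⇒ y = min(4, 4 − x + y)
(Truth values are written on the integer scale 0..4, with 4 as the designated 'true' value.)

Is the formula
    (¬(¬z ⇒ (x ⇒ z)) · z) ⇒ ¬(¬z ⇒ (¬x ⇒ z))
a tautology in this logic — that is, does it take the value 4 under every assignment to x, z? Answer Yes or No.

No

Counterexample: take x = 3, z = 1.
¬z = ¬1 = 3
x ⇒ z = 3 ⇒ 1 = 2
¬z ⇒ (x ⇒ z) = 3 ⇒ 2 = 3
¬(¬z ⇒ (x ⇒ z)) = ¬3 = 1
¬(¬z ⇒ (x ⇒ z)) · z = 1 · 1 = 1
¬z = ¬1 = 3
¬x = ¬3 = 1
¬x ⇒ z = 1 ⇒ 1 = 4
¬z ⇒ (¬x ⇒ z) = 3 ⇒ 4 = 4
¬(¬z ⇒ (¬x ⇒ z)) = ¬4 = 0
(¬(¬z ⇒ (x ⇒ z)) · z) ⇒ ¬(¬z ⇒ (¬x ⇒ z)) = 1 ⇒ 0 = 3
This gives 3 ≠ 4.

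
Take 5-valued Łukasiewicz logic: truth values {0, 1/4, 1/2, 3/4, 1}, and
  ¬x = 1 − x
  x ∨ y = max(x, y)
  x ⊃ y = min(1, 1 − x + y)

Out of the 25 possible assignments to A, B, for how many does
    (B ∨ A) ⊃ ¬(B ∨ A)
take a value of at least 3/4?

9

value 1: 9 assignments (counts)
value 1/2: 7 assignments
value 0: 9 assignments
So 9 of the 25 assignments meet the threshold.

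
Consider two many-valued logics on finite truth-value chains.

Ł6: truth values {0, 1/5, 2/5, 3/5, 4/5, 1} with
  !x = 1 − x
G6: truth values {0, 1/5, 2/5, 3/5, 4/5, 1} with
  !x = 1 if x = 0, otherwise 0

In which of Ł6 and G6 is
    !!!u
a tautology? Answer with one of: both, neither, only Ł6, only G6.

In Ł6: at u = 1/5 the value is 4/5 — not a tautology.
In G6: at u = 1/5 the value is 0 — not a tautology.

neither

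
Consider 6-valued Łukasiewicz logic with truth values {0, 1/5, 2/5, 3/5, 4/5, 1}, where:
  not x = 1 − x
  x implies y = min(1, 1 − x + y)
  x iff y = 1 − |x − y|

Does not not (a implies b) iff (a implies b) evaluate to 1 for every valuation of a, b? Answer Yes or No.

Yes

At a = 4/5, b = 3/5, for instance:
a implies b = 4/5 implies 3/5 = 4/5
not (a implies b) = not 4/5 = 1/5
not not (a implies b) = not 1/5 = 4/5
not not (a implies b) iff (a implies b) = 4/5 iff 4/5 = 1
and checking the remaining 35 assignments likewise gives ≥ 1 in every case.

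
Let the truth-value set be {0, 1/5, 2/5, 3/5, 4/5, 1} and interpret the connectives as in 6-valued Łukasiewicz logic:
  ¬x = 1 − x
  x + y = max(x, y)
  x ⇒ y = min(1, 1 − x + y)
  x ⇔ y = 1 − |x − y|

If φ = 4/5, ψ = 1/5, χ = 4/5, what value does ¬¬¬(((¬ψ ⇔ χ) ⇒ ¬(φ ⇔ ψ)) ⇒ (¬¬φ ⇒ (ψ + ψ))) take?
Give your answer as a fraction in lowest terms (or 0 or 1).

¬ψ = ¬1/5 = 4/5
¬ψ ⇔ χ = 4/5 ⇔ 4/5 = 1
φ ⇔ ψ = 4/5 ⇔ 1/5 = 2/5
¬(φ ⇔ ψ) = ¬2/5 = 3/5
(¬ψ ⇔ χ) ⇒ ¬(φ ⇔ ψ) = 1 ⇒ 3/5 = 3/5
¬φ = ¬4/5 = 1/5
¬¬φ = ¬1/5 = 4/5
ψ + ψ = 1/5 + 1/5 = 1/5
¬¬φ ⇒ (ψ + ψ) = 4/5 ⇒ 1/5 = 2/5
((¬ψ ⇔ χ) ⇒ ¬(φ ⇔ ψ)) ⇒ (¬¬φ ⇒ (ψ + ψ)) = 3/5 ⇒ 2/5 = 4/5
¬(((¬ψ ⇔ χ) ⇒ ¬(φ ⇔ ψ)) ⇒ (¬¬φ ⇒ (ψ + ψ))) = ¬4/5 = 1/5
¬¬(((¬ψ ⇔ χ) ⇒ ¬(φ ⇔ ψ)) ⇒ (¬¬φ ⇒ (ψ + ψ))) = ¬1/5 = 4/5
¬¬¬(((¬ψ ⇔ χ) ⇒ ¬(φ ⇔ ψ)) ⇒ (¬¬φ ⇒ (ψ + ψ))) = ¬4/5 = 1/5

1/5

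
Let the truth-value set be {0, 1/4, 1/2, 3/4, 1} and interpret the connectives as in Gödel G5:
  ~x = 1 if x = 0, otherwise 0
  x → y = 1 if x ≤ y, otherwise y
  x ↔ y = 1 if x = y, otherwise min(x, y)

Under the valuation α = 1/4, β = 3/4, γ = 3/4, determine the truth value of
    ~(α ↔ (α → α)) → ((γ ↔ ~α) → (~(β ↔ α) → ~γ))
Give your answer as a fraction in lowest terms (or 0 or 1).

α → α = 1/4 → 1/4 = 1
α ↔ (α → α) = 1/4 ↔ 1 = 1/4
~(α ↔ (α → α)) = ~1/4 = 0
~α = ~1/4 = 0
γ ↔ ~α = 3/4 ↔ 0 = 0
β ↔ α = 3/4 ↔ 1/4 = 1/4
~(β ↔ α) = ~1/4 = 0
~γ = ~3/4 = 0
~(β ↔ α) → ~γ = 0 → 0 = 1
(γ ↔ ~α) → (~(β ↔ α) → ~γ) = 0 → 1 = 1
~(α ↔ (α → α)) → ((γ ↔ ~α) → (~(β ↔ α) → ~γ)) = 0 → 1 = 1

1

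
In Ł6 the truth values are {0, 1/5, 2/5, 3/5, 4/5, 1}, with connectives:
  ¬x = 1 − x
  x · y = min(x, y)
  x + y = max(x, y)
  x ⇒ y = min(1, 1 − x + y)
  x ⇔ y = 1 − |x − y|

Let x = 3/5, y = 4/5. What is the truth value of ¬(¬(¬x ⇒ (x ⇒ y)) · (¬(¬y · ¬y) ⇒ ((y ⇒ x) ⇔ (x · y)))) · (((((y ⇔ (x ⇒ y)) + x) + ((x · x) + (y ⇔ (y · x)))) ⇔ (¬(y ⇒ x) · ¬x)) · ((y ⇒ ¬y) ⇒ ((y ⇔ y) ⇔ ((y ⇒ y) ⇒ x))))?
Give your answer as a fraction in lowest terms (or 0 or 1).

¬x = ¬3/5 = 2/5
x ⇒ y = 3/5 ⇒ 4/5 = 1
¬x ⇒ (x ⇒ y) = 2/5 ⇒ 1 = 1
¬(¬x ⇒ (x ⇒ y)) = ¬1 = 0
¬y = ¬4/5 = 1/5
¬y = ¬4/5 = 1/5
¬y · ¬y = 1/5 · 1/5 = 1/5
¬(¬y · ¬y) = ¬1/5 = 4/5
y ⇒ x = 4/5 ⇒ 3/5 = 4/5
x · y = 3/5 · 4/5 = 3/5
(y ⇒ x) ⇔ (x · y) = 4/5 ⇔ 3/5 = 4/5
¬(¬y · ¬y) ⇒ ((y ⇒ x) ⇔ (x · y)) = 4/5 ⇒ 4/5 = 1
¬(¬x ⇒ (x ⇒ y)) · (¬(¬y · ¬y) ⇒ ((y ⇒ x) ⇔ (x · y))) = 0 · 1 = 0
¬(¬(¬x ⇒ (x ⇒ y)) · (¬(¬y · ¬y) ⇒ ((y ⇒ x) ⇔ (x · y)))) = ¬0 = 1
x ⇒ y = 3/5 ⇒ 4/5 = 1
y ⇔ (x ⇒ y) = 4/5 ⇔ 1 = 4/5
(y ⇔ (x ⇒ y)) + x = 4/5 + 3/5 = 4/5
x · x = 3/5 · 3/5 = 3/5
y · x = 4/5 · 3/5 = 3/5
y ⇔ (y · x) = 4/5 ⇔ 3/5 = 4/5
(x · x) + (y ⇔ (y · x)) = 3/5 + 4/5 = 4/5
((y ⇔ (x ⇒ y)) + x) + ((x · x) + (y ⇔ (y · x))) = 4/5 + 4/5 = 4/5
y ⇒ x = 4/5 ⇒ 3/5 = 4/5
¬(y ⇒ x) = ¬4/5 = 1/5
¬x = ¬3/5 = 2/5
¬(y ⇒ x) · ¬x = 1/5 · 2/5 = 1/5
(((y ⇔ (x ⇒ y)) + x) + ((x · x) + (y ⇔ (y · x)))) ⇔ (¬(y ⇒ x) · ¬x) = 4/5 ⇔ 1/5 = 2/5
¬y = ¬4/5 = 1/5
y ⇒ ¬y = 4/5 ⇒ 1/5 = 2/5
y ⇔ y = 4/5 ⇔ 4/5 = 1
y ⇒ y = 4/5 ⇒ 4/5 = 1
(y ⇒ y) ⇒ x = 1 ⇒ 3/5 = 3/5
(y ⇔ y) ⇔ ((y ⇒ y) ⇒ x) = 1 ⇔ 3/5 = 3/5
(y ⇒ ¬y) ⇒ ((y ⇔ y) ⇔ ((y ⇒ y) ⇒ x)) = 2/5 ⇒ 3/5 = 1
((((y ⇔ (x ⇒ y)) + x) + ((x · x) + (y ⇔ (y · x)))) ⇔ (¬(y ⇒ x) · ¬x)) · ((y ⇒ ¬y) ⇒ ((y ⇔ y) ⇔ ((y ⇒ y) ⇒ x))) = 2/5 · 1 = 2/5
¬(¬(¬x ⇒ (x ⇒ y)) · (¬(¬y · ¬y) ⇒ ((y ⇒ x) ⇔ (x · y)))) · (((((y ⇔ (x ⇒ y)) + x) + ((x · x) + (y ⇔ (y · x)))) ⇔ (¬(y ⇒ x) · ¬x)) · ((y ⇒ ¬y) ⇒ ((y ⇔ y) ⇔ ((y ⇒ y) ⇒ x)))) = 1 · 2/5 = 2/5

2/5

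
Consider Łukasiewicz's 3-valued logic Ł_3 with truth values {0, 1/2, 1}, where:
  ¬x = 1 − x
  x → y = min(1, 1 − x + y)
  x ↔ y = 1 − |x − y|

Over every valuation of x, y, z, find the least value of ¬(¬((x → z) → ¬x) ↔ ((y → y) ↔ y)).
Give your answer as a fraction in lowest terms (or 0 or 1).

Take x = 0, y = 0, z = 0:
x → z = 0 → 0 = 1
¬x = ¬0 = 1
(x → z) → ¬x = 1 → 1 = 1
¬((x → z) → ¬x) = ¬1 = 0
y → y = 0 → 0 = 1
(y → y) ↔ y = 1 ↔ 0 = 0
¬((x → z) → ¬x) ↔ ((y → y) ↔ y) = 0 ↔ 0 = 1
¬(¬((x → z) → ¬x) ↔ ((y → y) ↔ y)) = ¬1 = 0
No assignment yields a value below 0, so this is the minimum.

0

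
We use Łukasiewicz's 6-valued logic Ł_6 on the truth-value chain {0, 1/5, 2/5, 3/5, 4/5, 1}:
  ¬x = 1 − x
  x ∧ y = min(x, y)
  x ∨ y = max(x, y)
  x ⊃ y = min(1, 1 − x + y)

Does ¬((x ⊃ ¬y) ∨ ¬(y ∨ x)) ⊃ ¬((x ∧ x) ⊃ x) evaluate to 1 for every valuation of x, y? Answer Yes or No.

No

Counterexample: take x = 1/5, y = 1.
¬y = ¬1 = 0
x ⊃ ¬y = 1/5 ⊃ 0 = 4/5
y ∨ x = 1 ∨ 1/5 = 1
¬(y ∨ x) = ¬1 = 0
(x ⊃ ¬y) ∨ ¬(y ∨ x) = 4/5 ∨ 0 = 4/5
¬((x ⊃ ¬y) ∨ ¬(y ∨ x)) = ¬4/5 = 1/5
x ∧ x = 1/5 ∧ 1/5 = 1/5
(x ∧ x) ⊃ x = 1/5 ⊃ 1/5 = 1
¬((x ∧ x) ⊃ x) = ¬1 = 0
¬((x ⊃ ¬y) ∨ ¬(y ∨ x)) ⊃ ¬((x ∧ x) ⊃ x) = 1/5 ⊃ 0 = 4/5
This gives 4/5 ≠ 1.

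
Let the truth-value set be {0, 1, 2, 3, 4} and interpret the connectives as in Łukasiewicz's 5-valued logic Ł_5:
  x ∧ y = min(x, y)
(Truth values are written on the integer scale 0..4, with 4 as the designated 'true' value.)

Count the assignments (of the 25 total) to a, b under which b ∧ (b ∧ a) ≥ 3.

4

value 4: 1 assignment (counts)
value 3: 3 assignments (counts)
value 2: 5 assignments
value 1: 7 assignments
value 0: 9 assignments
So 4 of the 25 assignments meet the threshold.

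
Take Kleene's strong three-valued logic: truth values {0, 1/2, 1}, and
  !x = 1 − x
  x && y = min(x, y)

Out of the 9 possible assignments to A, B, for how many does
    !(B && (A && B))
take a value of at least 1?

5

A = 0, B = 0 ↦ 1  ≥
A = 0, B = 1/2 ↦ 1  ≥
A = 0, B = 1 ↦ 1  ≥
A = 1/2, B = 0 ↦ 1  ≥
A = 1/2, B = 1/2 ↦ 1/2  <
A = 1/2, B = 1 ↦ 1/2  <
A = 1, B = 0 ↦ 1  ≥
A = 1, B = 1/2 ↦ 1/2  <
A = 1, B = 1 ↦ 0  <
So 5 of the 9 assignments meet the threshold.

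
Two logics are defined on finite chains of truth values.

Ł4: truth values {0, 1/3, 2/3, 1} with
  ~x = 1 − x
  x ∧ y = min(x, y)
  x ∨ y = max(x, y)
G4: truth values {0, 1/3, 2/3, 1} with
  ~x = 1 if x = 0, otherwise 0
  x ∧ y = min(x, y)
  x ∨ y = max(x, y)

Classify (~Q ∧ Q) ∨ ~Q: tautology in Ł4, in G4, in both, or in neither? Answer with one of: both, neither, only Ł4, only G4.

In Ł4: at Q = 1/3 the value is 2/3 — not a tautology.
In G4: at Q = 1/3 the value is 0 — not a tautology.

neither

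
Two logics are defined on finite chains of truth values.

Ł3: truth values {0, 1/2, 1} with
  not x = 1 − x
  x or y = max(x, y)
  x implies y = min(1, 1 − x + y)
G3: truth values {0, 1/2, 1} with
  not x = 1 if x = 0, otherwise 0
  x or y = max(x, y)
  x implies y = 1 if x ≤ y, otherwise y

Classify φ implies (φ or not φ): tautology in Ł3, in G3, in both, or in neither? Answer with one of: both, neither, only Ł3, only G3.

both

In Ł3: every assignment gives 1 — tautology.
In G3: every assignment gives 1 — tautology.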